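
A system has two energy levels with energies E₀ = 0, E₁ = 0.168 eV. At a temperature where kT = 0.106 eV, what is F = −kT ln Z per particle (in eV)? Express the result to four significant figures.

Eᵢ/kT = 0, 1.58491.
Z = Σ e^(−Eᵢ/kT) = e^(−0) + e^(−1.58491) = 1.00000 + 0.204966 = 1.20497.
F = −kT ln Z = −0.106 × ln(1.20497) = −0.106 × 0.186455 = -0.01976 eV.

-0.01976 eV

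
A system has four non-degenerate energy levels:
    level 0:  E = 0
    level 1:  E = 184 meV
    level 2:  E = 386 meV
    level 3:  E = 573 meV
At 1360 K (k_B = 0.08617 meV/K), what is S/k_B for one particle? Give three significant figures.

0.613

k_BT = 0.08617 × 1360 K = 117.19 meV.
Eᵢ/kT = 0, 1.5701, 3.2938, 4.8895.
Z = Σ e^(−Eᵢ/kT) = e^(−0) + e^(−1.5701) + e^(−3.2938) + e^(−4.8895) = 1.0000 + 0.20802 + 0.037113 + 0.0075252 = 1.2527.
⟨E⟩ = Σ EᵢPᵢ = 45.432 meV.
S/k_B = ln Z + ⟨E⟩/kT = ln(1.2527) + 45.432/117.19 = 0.22530 + 0.38768 = 0.613.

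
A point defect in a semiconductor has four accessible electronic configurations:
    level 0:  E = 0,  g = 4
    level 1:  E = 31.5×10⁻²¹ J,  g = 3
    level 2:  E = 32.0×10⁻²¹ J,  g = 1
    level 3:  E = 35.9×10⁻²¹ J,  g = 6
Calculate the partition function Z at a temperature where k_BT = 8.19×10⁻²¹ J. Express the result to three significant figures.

Z = 4.16

Eᵢ/kT = 0, 3.8462, 3.9072, 4.3834.
Z = Σ gᵢe^(−Eᵢ/kT) = 4·e^(−0) + 3·e^(−3.8462) + 1·e^(−3.9072) + 6·e^(−4.3834) = 4.0000 + 0.064082 + 0.020097 + 0.074897 = 4.1591.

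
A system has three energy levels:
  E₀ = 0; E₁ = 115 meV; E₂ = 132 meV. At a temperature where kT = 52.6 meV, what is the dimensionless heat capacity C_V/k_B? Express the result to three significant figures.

0.737

Eᵢ/kT = 0, 2.1863, 2.5095.
Z = Σ e^(−Eᵢ/kT) = e^(−0) + e^(−2.1863) + e^(−2.5095) = 1.0000 + 0.11233 + 0.081309 = 1.1936.
⟨E⟩ = 19.815 meV, ⟨E²⟩ = 2431.5 meV².
C_V/k_B = (⟨E²⟩ − ⟨E⟩²)/(kT)² = (2431.5 − 392.63)/2766.8 = 0.737.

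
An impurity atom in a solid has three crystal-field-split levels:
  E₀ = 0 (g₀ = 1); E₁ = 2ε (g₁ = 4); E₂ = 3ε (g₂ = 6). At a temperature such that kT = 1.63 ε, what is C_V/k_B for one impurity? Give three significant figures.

Eᵢ/kT = 0, 1.2270, 1.8405.
Z = Σ gᵢe^(−Eᵢ/kT) = 1·e^(−0) + 4·e^(−1.2270) + 6·e^(−1.8405) = 1.0000 + 1.1727 + 0.95243 = 3.1251.
⟨E⟩ = 1.6648 ε, ⟨E²⟩ = 4.2439 ε².
C_V/k_B = (⟨E²⟩ − ⟨E⟩²)/(kT)² = (4.2439 − 2.7716)/2.6569 = 0.554.

0.554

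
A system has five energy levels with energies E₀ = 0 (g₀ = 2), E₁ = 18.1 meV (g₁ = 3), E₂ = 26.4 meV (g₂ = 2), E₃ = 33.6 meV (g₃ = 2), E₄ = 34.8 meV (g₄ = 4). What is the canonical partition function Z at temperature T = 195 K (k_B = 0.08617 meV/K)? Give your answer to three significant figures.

Z = 4.21

k_BT = 0.08617 × 195 K = 16.803 meV.
Eᵢ/kT = 0, 1.0772, 1.5711, 1.9996, 2.0711.
Z = Σ gᵢe^(−Eᵢ/kT) = 2·e^(−0) + 3·e^(−1.0772) + 2·e^(−1.5711) + 2·e^(−1.9996) + 4·e^(−2.0711) = 2.0000 + 1.0216 + 0.41563 + 0.27078 + 0.50419 = 4.2122.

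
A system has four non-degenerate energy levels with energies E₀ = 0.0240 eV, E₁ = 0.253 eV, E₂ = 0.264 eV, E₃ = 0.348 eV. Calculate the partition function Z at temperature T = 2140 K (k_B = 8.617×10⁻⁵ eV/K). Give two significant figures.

k_BT = 8.617×10⁻⁵ × 2140 K = 0.1844 eV.
Eᵢ/kT = 0.1302, 1.372, 1.432, 1.887.
Z = Σ e^(−Eᵢ/kT) = e^(−0.1302) + e^(−1.372) + e^(−1.432) + e^(−1.887) = 0.8779 + 0.2536 + 0.2388 + 0.1515 = 1.522.

Z = 1.5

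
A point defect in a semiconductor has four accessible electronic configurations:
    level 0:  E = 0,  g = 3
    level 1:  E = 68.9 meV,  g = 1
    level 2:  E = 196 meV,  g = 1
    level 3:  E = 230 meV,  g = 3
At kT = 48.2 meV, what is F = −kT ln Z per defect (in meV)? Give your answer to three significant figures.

-57.3 meV

Eᵢ/kT = 0, 1.4295, 4.0664, 4.7718.
Z = Σ gᵢe^(−Eᵢ/kT) = 3·e^(−0) + 1·e^(−1.4295) + 1·e^(−4.0664) + 3·e^(−4.7718) = 3.0000 + 0.23943 + 0.017139 + 0.025395 = 3.2820.
F = −kT ln Z = −48.2 × ln(3.2820) = −48.2 × 1.1885 = -57.3 meV.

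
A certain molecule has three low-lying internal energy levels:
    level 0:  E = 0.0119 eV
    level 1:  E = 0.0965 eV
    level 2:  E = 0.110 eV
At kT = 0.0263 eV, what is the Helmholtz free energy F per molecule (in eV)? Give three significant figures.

Eᵢ/kT = 0.45247, 3.6692, 4.1825.
Z = Σ e^(−Eᵢ/kT) = e^(−0.45247) + e^(−3.6692) + e^(−4.1825) = 0.63606 + 0.025497 + 0.015260 = 0.67682.
F = −kT ln Z = −0.0263 × ln(0.67682) = −0.0263 × -0.39035 = 0.0103 eV.

0.0103 eV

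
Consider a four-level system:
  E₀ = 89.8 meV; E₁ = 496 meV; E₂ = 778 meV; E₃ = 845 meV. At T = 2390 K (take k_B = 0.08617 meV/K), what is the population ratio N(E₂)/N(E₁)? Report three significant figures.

k_BT = 0.08617 × 2390 K = 205.95 meV.
n₂/n₁ = exp[−(E₂−E₁)/kT] = exp(−(282 meV)/(205.95 meV)) = exp(-1.3693) = 0.254.

0.254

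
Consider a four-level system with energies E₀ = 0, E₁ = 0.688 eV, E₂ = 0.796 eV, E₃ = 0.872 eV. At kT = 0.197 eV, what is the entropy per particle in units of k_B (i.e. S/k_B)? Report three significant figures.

Eᵢ/kT = 0, 3.4924, 4.0406, 4.4264.
Z = Σ e^(−Eᵢ/kT) = e^(−0) + e^(−3.4924) + e^(−4.0406) + e^(−4.4264) = 1.0000 + 0.030428 + 0.017587 + 0.011957 = 1.0600.
⟨E⟩ = Σ EᵢPᵢ = 0.042793 eV.
S/k_B = ln Z + ⟨E⟩/kT = ln(1.0600) + 0.042793/0.197 = 0.058269 + 0.21722 = 0.275.

0.275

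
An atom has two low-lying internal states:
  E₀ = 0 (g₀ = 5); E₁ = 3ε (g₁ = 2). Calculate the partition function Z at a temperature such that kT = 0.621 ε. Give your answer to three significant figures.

Eᵢ/kT = 0, 4.8309.
Z = Σ gᵢe^(−Eᵢ/kT) = 5·e^(−0) + 2·e^(−4.8309) = 5.0000 + 0.015959 = 5.0160.

Z = 5.02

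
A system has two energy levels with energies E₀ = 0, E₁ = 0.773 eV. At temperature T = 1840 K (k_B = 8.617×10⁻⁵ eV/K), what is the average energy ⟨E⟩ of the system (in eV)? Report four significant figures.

0.005855 eV

k_BT = 8.617×10⁻⁵ × 1840 K = 0.158553 eV.
Eᵢ/kT = 0, 4.87534.
Z = Σ e^(−Eᵢ/kT) = e^(−0) + e^(−4.87534) = 1.00000 + 0.00763250 = 1.00763.
⟨E⟩ = Σ Eᵢ e^(−Eᵢ/kT) / Z = (0·1.00000 + 0.773·0.00763250) / 1.00763 = 0.005855 eV.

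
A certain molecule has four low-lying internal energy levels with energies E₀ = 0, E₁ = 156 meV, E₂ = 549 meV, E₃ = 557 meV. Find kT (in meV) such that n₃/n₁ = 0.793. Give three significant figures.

n₃/n₁ = exp[−(E₃−E₁)/kT] = 0.793.
⇒ (E₃−E₁)/kT = ln(1/0.793) = ln(1.2610) = 0.23191.
kT = 401 meV / 0.23191 = 1730 meV.

1730 meV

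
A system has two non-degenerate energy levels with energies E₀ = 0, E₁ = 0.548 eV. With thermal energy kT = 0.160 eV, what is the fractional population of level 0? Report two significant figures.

0.97

Eᵢ/kT = 0, 3.425.
Z = Σ e^(−Eᵢ/kT) = e^(−0) + e^(−3.425) = 1.000 + 0.03255 = 1.033.
P₀ = e^(−E₀/kT) / Z = 1.000/1.033 = 0.97.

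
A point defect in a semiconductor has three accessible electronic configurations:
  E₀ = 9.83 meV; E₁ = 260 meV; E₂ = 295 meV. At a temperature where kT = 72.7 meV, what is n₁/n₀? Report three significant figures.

n₁/n₀ = exp[−(E₁−E₀)/kT] = exp(−(250.17 meV)/(72.7 meV)) = exp(-3.4411) = 0.0320.

0.0320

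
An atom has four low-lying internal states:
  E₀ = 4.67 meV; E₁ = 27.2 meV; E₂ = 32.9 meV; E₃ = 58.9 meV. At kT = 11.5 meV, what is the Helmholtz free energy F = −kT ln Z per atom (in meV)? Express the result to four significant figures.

2.235 meV

Eᵢ/kT = 0.406087, 2.36522, 2.86087, 5.12174.
Z = Σ e^(−Eᵢ/kT) = e^(−0.406087) + e^(−2.36522) + e^(−2.86087) + e^(−5.12174) = 0.666252 + 0.0939286 + 0.0572190 + 0.00596563 = 0.823365.
F = −kT ln Z = −11.5 × ln(0.823365) = −11.5 × -0.194356 = 2.235 meV.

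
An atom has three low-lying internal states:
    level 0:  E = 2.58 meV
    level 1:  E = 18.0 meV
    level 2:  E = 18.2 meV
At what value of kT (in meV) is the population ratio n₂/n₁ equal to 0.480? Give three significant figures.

n₂/n₁ = exp[−(E₂−E₁)/kT] = 0.480.
⇒ (E₂−E₁)/kT = ln(1/0.480) = ln(2.0833) = 0.73395.
kT = 0.2 meV / 0.73395 = 0.272 meV.

0.272 meV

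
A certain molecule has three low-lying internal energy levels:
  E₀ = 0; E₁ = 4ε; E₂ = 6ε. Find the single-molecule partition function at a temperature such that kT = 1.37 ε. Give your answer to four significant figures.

Z = 1.066

Eᵢ/kT = 0, 2.91971, 4.37956.
Z = Σ e^(−Eᵢ/kT) = e^(−0) + e^(−2.91971) + e^(−4.37956) = 1.00000 + 0.0539493 + 0.0125309 = 1.06648.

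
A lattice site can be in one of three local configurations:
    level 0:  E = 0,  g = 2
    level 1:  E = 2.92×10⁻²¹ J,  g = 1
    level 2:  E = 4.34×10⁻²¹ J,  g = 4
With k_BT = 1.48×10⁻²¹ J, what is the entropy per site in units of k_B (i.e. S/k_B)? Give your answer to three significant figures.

1.24

Eᵢ/kT = 0, 1.9730, 2.9324.
Z = Σ gᵢe^(−Eᵢ/kT) = 2·e^(−0) + 1·e^(−1.9730) + 4·e^(−2.9324) = 2.0000 + 0.13904 + 0.21308 = 2.3521.
⟨E⟩ = Σ EᵢPᵢ = 0.56578 ×10⁻²¹ J.
S/k_B = ln Z + ⟨E⟩/kT = ln(2.3521) + 0.56578/1.48 = 0.85531 + 0.38228 = 1.24.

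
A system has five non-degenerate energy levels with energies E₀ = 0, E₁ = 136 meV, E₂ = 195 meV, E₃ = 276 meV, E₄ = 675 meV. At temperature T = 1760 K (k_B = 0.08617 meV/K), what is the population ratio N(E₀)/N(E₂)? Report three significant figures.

k_BT = 0.08617 × 1760 K = 151.66 meV.
n₀/n₂ = exp[−(E₀−E₂)/kT] = exp(−(-195 meV)/(151.66 meV)) = exp(1.2858) = 3.62.

3.62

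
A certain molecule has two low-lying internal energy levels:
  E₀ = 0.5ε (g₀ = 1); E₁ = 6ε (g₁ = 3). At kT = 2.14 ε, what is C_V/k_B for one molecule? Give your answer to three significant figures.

Eᵢ/kT = 0.23364, 2.8037.
Z = Σ gᵢe^(−Eᵢ/kT) = 1·e^(−0.23364) + 3·e^(−2.8037) = 0.79165 + 0.18176 = 0.97341.
⟨E⟩ = 1.5270 ε, ⟨E²⟩ = 6.9254 ε².
C_V/k_B = (⟨E²⟩ − ⟨E⟩²)/(kT)² = (6.9254 − 2.3317)/4.5796 = 1.00.

1.00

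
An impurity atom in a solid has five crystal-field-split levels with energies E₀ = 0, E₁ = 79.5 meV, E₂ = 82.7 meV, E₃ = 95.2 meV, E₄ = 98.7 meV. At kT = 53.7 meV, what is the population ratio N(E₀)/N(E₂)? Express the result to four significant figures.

4.665

n₀/n₂ = exp[−(E₀−E₂)/kT] = exp(−(-82.7 meV)/(53.7 meV)) = exp(1.54004) = 4.665.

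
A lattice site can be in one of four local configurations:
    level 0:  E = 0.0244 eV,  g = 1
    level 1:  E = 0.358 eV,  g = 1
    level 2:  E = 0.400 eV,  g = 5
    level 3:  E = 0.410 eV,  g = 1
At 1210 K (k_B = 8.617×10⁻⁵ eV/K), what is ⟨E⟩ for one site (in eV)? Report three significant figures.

0.0863 eV

k_BT = 8.617×10⁻⁵ × 1210 K = 0.10427 eV.
Eᵢ/kT = 0.23401, 3.4334, 3.8362, 3.9321.
Z = Σ gᵢe^(−Eᵢ/kT) = 1·e^(−0.23401) + 1·e^(−3.4334) + 5·e^(−3.8362) + 1·e^(−3.9321) = 0.79135 + 0.032277 + 0.10788 + 0.019602 = 0.95111.
⟨E⟩ = Σ Eᵢ gᵢe^(−Eᵢ/kT) / Z = (0.0244·0.79135 + 0.358·0.032277 + 0.400·0.10788 + 0.410·0.019602) / 0.95111 = 0.0863 eV.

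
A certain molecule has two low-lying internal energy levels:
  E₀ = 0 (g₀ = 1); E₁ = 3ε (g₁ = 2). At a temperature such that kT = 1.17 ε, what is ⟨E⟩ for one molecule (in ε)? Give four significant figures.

Eᵢ/kT = 0, 2.56410.
Z = Σ gᵢe^(−Eᵢ/kT) = 1·e^(−0) + 2·e^(−2.56410) = 1.00000 + 0.153977 = 1.15398.
⟨E⟩ = Σ Eᵢ gᵢe^(−Eᵢ/kT) / Z = (0·1.00000 + 3·0.153977) / 1.15398 = 0.4003 ε.

0.4003 ε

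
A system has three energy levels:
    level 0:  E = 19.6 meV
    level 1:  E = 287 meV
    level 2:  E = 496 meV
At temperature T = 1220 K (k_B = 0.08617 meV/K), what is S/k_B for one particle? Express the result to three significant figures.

k_BT = 0.08617 × 1220 K = 105.13 meV.
Eᵢ/kT = 0.18644, 2.7300, 4.7180.
Z = Σ e^(−Eᵢ/kT) = e^(−0.18644) + e^(−2.7300) + e^(−4.7180) = 0.82991 + 0.065219 + 0.0089330 = 0.90406.
⟨E⟩ = Σ EᵢPᵢ = 43.598 meV.
S/k_B = ln Z + ⟨E⟩/kT = ln(0.90406) + 43.598/105.13 = -0.10086 + 0.41471 = 0.314.

0.314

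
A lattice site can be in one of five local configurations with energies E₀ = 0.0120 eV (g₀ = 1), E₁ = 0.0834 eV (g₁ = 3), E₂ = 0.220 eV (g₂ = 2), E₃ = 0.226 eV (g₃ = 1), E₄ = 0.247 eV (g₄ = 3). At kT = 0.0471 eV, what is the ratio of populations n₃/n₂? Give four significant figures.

n₃/n₂ = (g₃/g₂) exp[−(E₃−E₂)/kT] = (1/2) × exp(−(0.006 eV)/(0.0471 eV)) = (1/2) × exp(-0.127389) = 0.4402.

0.4402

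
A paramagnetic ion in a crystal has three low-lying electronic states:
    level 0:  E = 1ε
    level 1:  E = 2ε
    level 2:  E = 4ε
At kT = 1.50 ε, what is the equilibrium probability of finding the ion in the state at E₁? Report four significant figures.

0.3114

Eᵢ/kT = 0.666667, 1.33333, 2.66667.
Z = Σ e^(−Eᵢ/kT) = e^(−0.666667) + e^(−1.33333) + e^(−2.66667) = 0.513417 + 0.263598 + 0.0694832 = 0.846498.
P₁ = e^(−E₁/kT) / Z = 0.263598/0.846498 = 0.3114.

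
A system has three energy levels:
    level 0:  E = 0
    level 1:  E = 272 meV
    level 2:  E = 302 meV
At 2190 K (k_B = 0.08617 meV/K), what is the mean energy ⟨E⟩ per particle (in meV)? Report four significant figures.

87.12 meV

k_BT = 0.08617 × 2190 K = 188.712 meV.
Eᵢ/kT = 0, 1.44135, 1.60032.
Z = Σ e^(−Eᵢ/kT) = e^(−0) + e^(−1.44135) + e^(−1.60032) = 1.00000 + 0.236608 + 0.201832 = 1.43844.
⟨E⟩ = Σ Eᵢ e^(−Eᵢ/kT) / Z = (0·1.00000 + 272·0.236608 + 302·0.201832) / 1.43844 = 87.12 meV.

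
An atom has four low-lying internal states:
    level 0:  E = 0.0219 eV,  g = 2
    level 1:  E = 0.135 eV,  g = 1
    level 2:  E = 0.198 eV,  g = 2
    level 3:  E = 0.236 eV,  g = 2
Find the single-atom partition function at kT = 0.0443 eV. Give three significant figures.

Z = 1.30

Eᵢ/kT = 0.49436, 3.0474, 4.4695, 5.3273.
Z = Σ gᵢe^(−Eᵢ/kT) = 2·e^(−0.49436) + 1·e^(−3.0474) + 2·e^(−4.4695) + 2·e^(−5.3273) = 1.2199 + 0.047482 + 0.022906 + 0.0097143 = 1.3000.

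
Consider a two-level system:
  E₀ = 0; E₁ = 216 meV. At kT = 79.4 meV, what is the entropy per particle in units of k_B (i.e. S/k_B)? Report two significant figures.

0.23

Eᵢ/kT = 0, 2.720.
Z = Σ e^(−Eᵢ/kT) = e^(−0) + e^(−2.720) = 1.000 + 0.06587 = 1.066.
⟨E⟩ = Σ EᵢPᵢ = 13.35 meV.
S/k_B = ln Z + ⟨E⟩/kT = ln(1.066) + 13.35/79.4 = 0.06391 + 0.1681 = 0.23.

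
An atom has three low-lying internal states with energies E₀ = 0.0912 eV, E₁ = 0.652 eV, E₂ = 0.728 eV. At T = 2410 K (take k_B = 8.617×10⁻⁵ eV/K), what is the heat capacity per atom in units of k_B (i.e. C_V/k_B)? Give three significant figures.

0.748

k_BT = 8.617×10⁻⁵ × 2410 K = 0.20767 eV.
Eᵢ/kT = 0.43916, 3.1396, 3.5056.
Z = Σ e^(−Eᵢ/kT) = e^(−0.43916) + e^(−3.1396) + e^(−3.5056) = 0.64458 + 0.043300 + 0.030029 = 0.71791.
⟨E⟩ = 0.15166 eV, ⟨E²⟩ = 0.055276 eV².
C_V/k_B = (⟨E²⟩ − ⟨E⟩²)/(kT)² = (0.055276 − 0.023001)/0.043127 = 0.748.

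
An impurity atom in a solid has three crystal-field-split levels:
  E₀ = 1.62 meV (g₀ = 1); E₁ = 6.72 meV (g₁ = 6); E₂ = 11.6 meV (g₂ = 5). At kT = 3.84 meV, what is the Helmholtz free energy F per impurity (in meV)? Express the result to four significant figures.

-2.549 meV

Eᵢ/kT = 0.421875, 1.75000, 3.02083.
Z = Σ gᵢe^(−Eᵢ/kT) = 1·e^(−0.421875) + 6·e^(−1.75000) + 5·e^(−3.02083) = 0.655816 + 1.04264 + 0.243804 = 1.94226.
F = −kT ln Z = −3.84 × ln(1.94226) = −3.84 × 0.663852 = -2.549 meV.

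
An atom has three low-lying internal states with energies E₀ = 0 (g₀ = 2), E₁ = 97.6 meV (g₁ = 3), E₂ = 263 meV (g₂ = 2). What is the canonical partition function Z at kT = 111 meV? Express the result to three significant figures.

Eᵢ/kT = 0, 0.87928, 2.3694.
Z = Σ gᵢe^(−Eᵢ/kT) = 2·e^(−0) + 3·e^(−0.87928) + 2·e^(−2.3694) = 2.0000 + 1.2452 + 0.18707 = 3.4323.

Z = 3.43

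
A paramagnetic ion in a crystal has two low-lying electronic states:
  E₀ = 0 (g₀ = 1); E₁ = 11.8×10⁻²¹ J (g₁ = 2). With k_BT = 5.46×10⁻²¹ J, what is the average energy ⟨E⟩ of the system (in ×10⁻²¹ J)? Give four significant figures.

Eᵢ/kT = 0, 2.16117.
Z = Σ gᵢe^(−Eᵢ/kT) = 1·e^(−0) + 2·e^(−2.16117) = 1.00000 + 0.230381 = 1.23038.
⟨E⟩ = Σ Eᵢ gᵢe^(−Eᵢ/kT) / Z = (0·1.00000 + 11.8·0.230381) / 1.23038 = 2.209 ×10⁻²¹ J.

2.209 ×10⁻²¹ J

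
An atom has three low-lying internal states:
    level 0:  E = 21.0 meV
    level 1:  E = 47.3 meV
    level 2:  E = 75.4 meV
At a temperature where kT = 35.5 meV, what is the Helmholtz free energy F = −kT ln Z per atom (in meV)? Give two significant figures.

Eᵢ/kT = 0.5915, 1.332, 2.124.
Z = Σ e^(−Eᵢ/kT) = e^(−0.5915) + e^(−1.332) + e^(−2.124) = 0.5535 + 0.2639 + 0.1196 = 0.9370.
F = −kT ln Z = −35.5 × ln(0.9370) = −35.5 × -0.06507 = 2.3 meV.

2.3 meV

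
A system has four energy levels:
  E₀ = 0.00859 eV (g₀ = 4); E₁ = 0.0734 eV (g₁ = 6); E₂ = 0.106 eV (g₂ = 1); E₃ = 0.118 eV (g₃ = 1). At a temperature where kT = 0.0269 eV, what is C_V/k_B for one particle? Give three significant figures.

Eᵢ/kT = 0.31933, 2.7286, 3.9405, 4.3866.
Z = Σ gᵢe^(−Eᵢ/kT) = 4·e^(−0.31933) + 6·e^(−2.7286) + 1·e^(−3.9405) + 1·e^(−4.3866) = 2.9065 + 0.39186 + 0.019438 + 0.012443 = 3.3302.
⟨E⟩ = 0.017194 eV, ⟨E²⟩ = 0.00081596 eV².
C_V/k_B = (⟨E²⟩ − ⟨E⟩²)/(kT)² = (0.00081596 − 0.00029563)/0.00072361 = 0.719.

0.719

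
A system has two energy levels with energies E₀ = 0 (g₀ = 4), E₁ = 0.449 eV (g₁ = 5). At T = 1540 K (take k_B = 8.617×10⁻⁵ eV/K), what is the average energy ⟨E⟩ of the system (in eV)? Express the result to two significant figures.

0.018 eV

k_BT = 8.617×10⁻⁵ × 1540 K = 0.1327 eV.
Eᵢ/kT = 0, 3.384.
Z = Σ gᵢe^(−Eᵢ/kT) = 4·e^(−0) + 5·e^(−3.384) = 4.000 + 0.1696 = 4.170.
⟨E⟩ = Σ Eᵢ gᵢe^(−Eᵢ/kT) / Z = (0·4.000 + 0.449·0.1696) / 4.170 = 0.018 eV.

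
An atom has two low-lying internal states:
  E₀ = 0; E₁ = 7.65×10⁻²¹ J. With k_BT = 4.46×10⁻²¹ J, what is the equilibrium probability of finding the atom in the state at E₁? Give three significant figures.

0.152

Eᵢ/kT = 0, 1.7152.
Z = Σ e^(−Eᵢ/kT) = e^(−0) + e^(−1.7152) = 1.0000 + 0.17993 = 1.1799.
P₁ = e^(−E₁/kT) / Z = 0.17993/1.1799 = 0.152.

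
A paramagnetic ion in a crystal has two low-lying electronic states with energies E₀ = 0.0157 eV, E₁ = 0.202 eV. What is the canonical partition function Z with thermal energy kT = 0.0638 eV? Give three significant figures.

Z = 0.824

Eᵢ/kT = 0.24608, 3.1661.
Z = Σ e^(−Eᵢ/kT) = e^(−0.24608) + e^(−3.1661) = 0.78186 + 0.042168 = 0.82403.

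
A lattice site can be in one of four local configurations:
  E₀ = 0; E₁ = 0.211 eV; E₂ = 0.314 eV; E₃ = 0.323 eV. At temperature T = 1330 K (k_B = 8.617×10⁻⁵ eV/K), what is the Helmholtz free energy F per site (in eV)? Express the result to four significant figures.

k_BT = 8.617×10⁻⁵ × 1330 K = 0.114606 eV.
Eᵢ/kT = 0, 1.84109, 2.73982, 2.81835.
Z = Σ e^(−Eᵢ/kT) = e^(−0) + e^(−1.84109) + e^(−2.73982) + e^(−2.81835) = 1.00000 + 0.158644 + 0.0645820 + 0.0597044 = 1.28293.
F = −kT ln Z = −0.114606 × ln(1.28293) = −0.114606 × 0.249147 = -0.02855 eV.

-0.02855 eV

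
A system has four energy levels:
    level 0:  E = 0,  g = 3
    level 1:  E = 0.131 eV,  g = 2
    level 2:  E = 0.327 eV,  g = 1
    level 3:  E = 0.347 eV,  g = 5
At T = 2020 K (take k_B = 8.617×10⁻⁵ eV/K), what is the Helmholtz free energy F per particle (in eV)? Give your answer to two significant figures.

-0.27 eV

k_BT = 8.617×10⁻⁵ × 2020 K = 0.1741 eV.
Eᵢ/kT = 0, 0.7524, 1.878, 1.993.
Z = Σ gᵢe^(−Eᵢ/kT) = 3·e^(−0) + 2·e^(−0.7524) + 1·e^(−1.878) + 5·e^(−1.993) = 3.000 + 0.9425 + 0.1529 + 0.6814 = 4.777.
F = −kT ln Z = −0.1741 × ln(4.777) = −0.1741 × 1.564 = -0.27 eV.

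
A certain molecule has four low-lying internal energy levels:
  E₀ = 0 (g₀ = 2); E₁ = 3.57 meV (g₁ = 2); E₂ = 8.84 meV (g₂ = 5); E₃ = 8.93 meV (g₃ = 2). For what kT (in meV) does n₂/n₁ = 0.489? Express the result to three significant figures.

n₂/n₁ = (g₂/g₁) exp[−(E₂−E₁)/kT] = 0.489.
⇒ (E₂−E₁)/kT = ln((5/2)/0.489) = ln(5.1125) = 1.6317.
kT = 5.27 meV / 1.6317 = 3.23 meV.

3.23 meV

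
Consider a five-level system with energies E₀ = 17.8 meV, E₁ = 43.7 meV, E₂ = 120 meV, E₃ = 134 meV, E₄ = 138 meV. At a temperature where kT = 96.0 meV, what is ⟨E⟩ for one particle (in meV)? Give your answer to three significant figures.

63.9 meV

Eᵢ/kT = 0.18542, 0.45521, 1.2500, 1.3958, 1.4375.
Z = Σ e^(−Eᵢ/kT) = e^(−0.18542) + e^(−0.45521) + e^(−1.2500) + e^(−1.3958) + e^(−1.4375) = 0.83076 + 0.63431 + 0.28650 + 0.24763 + 0.23752 = 2.2367.
⟨E⟩ = Σ Eᵢ e^(−Eᵢ/kT) / Z = (17.8·0.83076 + 43.7·0.63431 + 120·0.28650 + 134·0.24763 + 138·0.23752) / 2.2367 = 63.9 meV.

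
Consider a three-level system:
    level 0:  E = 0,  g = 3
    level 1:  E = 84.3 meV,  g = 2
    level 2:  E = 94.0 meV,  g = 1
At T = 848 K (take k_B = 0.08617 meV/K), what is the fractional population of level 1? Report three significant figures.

0.161

k_BT = 0.08617 × 848 K = 73.072 meV.
Eᵢ/kT = 0, 1.1537, 1.2864.
Z = Σ gᵢe^(−Eᵢ/kT) = 3·e^(−0) + 2·e^(−1.1537) + 1·e^(−1.2864) = 3.0000 + 0.63093 + 0.27626 = 3.9072.
P₁ = g₁ e^(−E₁/kT) / Z = 0.63093/3.9072 = 0.161.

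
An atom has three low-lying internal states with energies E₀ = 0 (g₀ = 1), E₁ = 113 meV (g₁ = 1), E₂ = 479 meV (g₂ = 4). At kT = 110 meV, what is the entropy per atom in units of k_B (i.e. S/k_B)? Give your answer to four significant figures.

Eᵢ/kT = 0, 1.02727, 4.35455.
Z = Σ gᵢe^(−Eᵢ/kT) = 1·e^(−0) + 1·e^(−1.02727) + 4·e^(−4.35455) = 1.00000 + 0.357983 + 0.0513929 = 1.40938.
⟨E⟩ = Σ EᵢPᵢ = 46.1687 meV.
S/k_B = ln Z + ⟨E⟩/kT = ln(1.40938) + 46.1687/110 = 0.343150 + 0.419715 = 0.7629.

0.7629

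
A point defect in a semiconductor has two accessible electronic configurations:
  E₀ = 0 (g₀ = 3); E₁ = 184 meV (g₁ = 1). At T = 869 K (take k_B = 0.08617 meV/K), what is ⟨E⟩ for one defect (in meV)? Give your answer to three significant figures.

k_BT = 0.08617 × 869 K = 74.882 meV.
Eᵢ/kT = 0, 2.4572.
Z = Σ gᵢe^(−Eᵢ/kT) = 3·e^(−0) + 1·e^(−2.4572) = 3.0000 + 0.085675 = 3.0857.
⟨E⟩ = Σ Eᵢ gᵢe^(−Eᵢ/kT) / Z = (0·3.0000 + 184·0.085675) / 3.0857 = 5.11 meV.

5.11 meV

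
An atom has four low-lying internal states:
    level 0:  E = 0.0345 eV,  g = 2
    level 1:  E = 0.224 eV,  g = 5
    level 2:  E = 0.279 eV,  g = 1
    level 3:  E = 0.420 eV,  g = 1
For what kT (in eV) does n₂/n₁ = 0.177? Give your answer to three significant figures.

0.450 eV

n₂/n₁ = (g₂/g₁) exp[−(E₂−E₁)/kT] = 0.177.
⇒ (E₂−E₁)/kT = ln((1/5)/0.177) = ln(1.1299) = 0.12213.
kT = 0.055 eV / 0.12213 = 0.450 eV.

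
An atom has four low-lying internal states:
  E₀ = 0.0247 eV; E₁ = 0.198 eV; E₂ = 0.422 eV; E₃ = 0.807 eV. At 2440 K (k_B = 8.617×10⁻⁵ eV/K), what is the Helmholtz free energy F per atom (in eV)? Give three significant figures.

k_BT = 8.617×10⁻⁵ × 2440 K = 0.21025 eV.
Eᵢ/kT = 0.11748, 0.94174, 2.0071, 3.8383.
Z = Σ e^(−Eᵢ/kT) = e^(−0.11748) + e^(−0.94174) + e^(−2.0071) + e^(−3.8383) = 0.88916 + 0.38995 + 0.13438 + 0.021530 = 1.4350.
F = −kT ln Z = −0.21025 × ln(1.4350) = −0.21025 × 0.36116 = -0.0759 eV.

-0.0759 eV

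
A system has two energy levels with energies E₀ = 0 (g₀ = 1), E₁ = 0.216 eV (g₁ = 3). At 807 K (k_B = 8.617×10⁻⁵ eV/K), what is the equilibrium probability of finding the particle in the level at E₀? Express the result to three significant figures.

k_BT = 8.617×10⁻⁵ × 807 K = 0.069539 eV.
Eᵢ/kT = 0, 3.1062.
Z = Σ gᵢe^(−Eᵢ/kT) = 1·e^(−0) + 3·e^(−3.1062) = 1.0000 + 0.13431 = 1.1343.
P₀ = g₀ e^(−E₀/kT) / Z = 1.0000/1.1343 = 0.882.

0.882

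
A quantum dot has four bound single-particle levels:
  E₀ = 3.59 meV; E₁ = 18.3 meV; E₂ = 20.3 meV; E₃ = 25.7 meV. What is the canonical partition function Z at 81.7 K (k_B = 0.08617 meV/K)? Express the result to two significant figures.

k_BT = 0.08617 × 81.7 K = 7.040 meV.
Eᵢ/kT = 0.5099, 2.599, 2.884, 3.651.
Z = Σ e^(−Eᵢ/kT) = e^(−0.5099) + e^(−2.599) + e^(−2.884) + e^(−3.651) = 0.6006 + 0.07435 + 0.05591 + 0.02597 = 0.7568.

Z = 0.76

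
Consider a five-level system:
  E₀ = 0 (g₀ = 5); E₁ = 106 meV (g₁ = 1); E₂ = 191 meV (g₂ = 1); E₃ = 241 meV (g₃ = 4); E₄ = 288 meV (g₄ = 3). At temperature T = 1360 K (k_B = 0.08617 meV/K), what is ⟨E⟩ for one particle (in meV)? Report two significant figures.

44 meV

k_BT = 0.08617 × 1360 K = 117.2 meV.
Eᵢ/kT = 0, 0.9044, 1.630, 2.056, 2.457.
Z = Σ gᵢe^(−Eᵢ/kT) = 5·e^(−0) + 1·e^(−0.9044) + 1·e^(−1.630) + 4·e^(−2.056) + 3·e^(−2.457) = 5.000 + 0.4048 + 0.1959 + 0.5119 + 0.2571 = 6.370.
⟨E⟩ = Σ Eᵢ gᵢe^(−Eᵢ/kT) / Z = (0·5.000 + 106·0.4048 + 191·0.1959 + 241·0.5119 + 288·0.2571) / 6.370 = 44 meV.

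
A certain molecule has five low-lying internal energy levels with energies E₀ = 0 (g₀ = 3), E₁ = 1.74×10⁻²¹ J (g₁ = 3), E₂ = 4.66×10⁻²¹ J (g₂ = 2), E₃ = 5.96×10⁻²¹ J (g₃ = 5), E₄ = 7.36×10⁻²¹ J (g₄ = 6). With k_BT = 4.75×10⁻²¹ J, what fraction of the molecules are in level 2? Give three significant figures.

Eᵢ/kT = 0, 0.36632, 0.98105, 1.2547, 1.5495.
Z = Σ gᵢe^(−Eᵢ/kT) = 3·e^(−0) + 3·e^(−0.36632) + 2·e^(−0.98105) + 5·e^(−1.2547) + 6·e^(−1.5495) = 3.0000 + 2.0798 + 0.74983 + 1.4258 + 1.2741 = 8.5295.
P₂ = g₂ e^(−E₂/kT) / Z = 0.74983/8.5295 = 0.0879.

0.0879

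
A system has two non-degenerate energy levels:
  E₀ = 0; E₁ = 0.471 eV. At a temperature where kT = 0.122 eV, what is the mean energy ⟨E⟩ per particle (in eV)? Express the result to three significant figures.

Eᵢ/kT = 0, 3.8607.
Z = Σ e^(−Eᵢ/kT) = e^(−0) + e^(−3.8607) = 1.0000 + 0.021053 = 1.0211.
⟨E⟩ = Σ Eᵢ e^(−Eᵢ/kT) / Z = (0·1.0000 + 0.471·0.021053) / 1.0211 = 0.00971 eV.

0.00971 eV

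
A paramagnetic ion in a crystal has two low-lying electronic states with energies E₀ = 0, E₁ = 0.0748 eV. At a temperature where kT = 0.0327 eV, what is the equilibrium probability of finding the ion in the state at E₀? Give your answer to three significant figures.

Eᵢ/kT = 0, 2.2875.
Z = Σ e^(−Eᵢ/kT) = e^(−0) + e^(−2.2875) = 1.0000 + 0.10152 = 1.1015.
P₀ = e^(−E₀/kT) / Z = 1.0000/1.1015 = 0.908.

0.908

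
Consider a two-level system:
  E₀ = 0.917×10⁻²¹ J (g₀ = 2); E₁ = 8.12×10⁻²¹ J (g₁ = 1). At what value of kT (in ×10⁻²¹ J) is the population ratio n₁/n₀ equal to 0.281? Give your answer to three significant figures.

n₁/n₀ = (g₁/g₀) exp[−(E₁−E₀)/kT] = 0.281.
⇒ (E₁−E₀)/kT = ln((1/2)/0.281) = ln(1.7794) = 0.57628.
kT = 7.203 ×10⁻²¹ J / 0.57628 = 12.5 ×10⁻²¹ J.

12.5 ×10⁻²¹ J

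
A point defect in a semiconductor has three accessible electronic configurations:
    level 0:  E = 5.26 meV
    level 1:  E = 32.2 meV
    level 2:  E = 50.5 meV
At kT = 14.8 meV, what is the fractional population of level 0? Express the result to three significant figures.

Eᵢ/kT = 0.35541, 2.1757, 3.4122.
Z = Σ e^(−Eᵢ/kT) = e^(−0.35541) + e^(−2.1757) + e^(−3.4122) = 0.70089 + 0.11353 + 0.032969 = 0.84739.
P₀ = e^(−E₀/kT) / Z = 0.70089/0.84739 = 0.827.

0.827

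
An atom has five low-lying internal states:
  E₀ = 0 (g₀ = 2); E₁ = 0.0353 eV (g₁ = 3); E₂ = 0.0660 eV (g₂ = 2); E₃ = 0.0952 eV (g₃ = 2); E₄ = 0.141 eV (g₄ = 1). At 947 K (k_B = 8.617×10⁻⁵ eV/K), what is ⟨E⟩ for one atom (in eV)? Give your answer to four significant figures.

0.03758 eV

k_BT = 8.617×10⁻⁵ × 947 K = 0.0816030 eV.
Eᵢ/kT = 0, 0.432582, 0.808794, 1.16662, 1.72788.
Z = Σ gᵢe^(−Eᵢ/kT) = 2·e^(−0) + 3·e^(−0.432582) + 2·e^(−0.808794) + 2·e^(−1.16662) + 1·e^(−1.72788) = 2.00000 + 1.94649 + 0.890790 + 0.622836 + 0.177661 = 5.63778.
⟨E⟩ = Σ Eᵢ gᵢe^(−Eᵢ/kT) / Z = (0·2.00000 + 0.0353·1.94649 + 0.0660·0.890790 + 0.0952·0.622836 + 0.141·0.177661) / 5.63778 = 0.03758 eV.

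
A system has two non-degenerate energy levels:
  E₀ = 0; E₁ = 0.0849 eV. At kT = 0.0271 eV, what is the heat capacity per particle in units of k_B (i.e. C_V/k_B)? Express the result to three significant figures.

0.393

Eᵢ/kT = 0, 3.1328.
Z = Σ e^(−Eᵢ/kT) = e^(−0) + e^(−3.1328) = 1.0000 + 0.043596 = 1.0436.
⟨E⟩ = 0.0035467 eV, ⟨E²⟩ = 0.00030111 eV².
C_V/k_B = (⟨E²⟩ − ⟨E⟩²)/(kT)² = (0.00030111 − 0.000012579)/0.00073441 = 0.393.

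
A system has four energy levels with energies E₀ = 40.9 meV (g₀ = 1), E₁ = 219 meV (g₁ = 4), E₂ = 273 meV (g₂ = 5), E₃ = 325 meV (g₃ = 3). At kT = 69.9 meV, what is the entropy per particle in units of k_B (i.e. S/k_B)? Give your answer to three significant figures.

1.48

Eᵢ/kT = 0.58512, 3.1330, 3.9056, 4.6495.
Z = Σ gᵢe^(−Eᵢ/kT) = 1·e^(−0.58512) + 4·e^(−3.1330) + 5·e^(−3.9056) + 3·e^(−4.6495) = 0.55704 + 0.17435 + 0.10064 + 0.028699 = 0.86073.
⟨E⟩ = Σ EᵢPᵢ = 113.59 meV.
S/k_B = ln Z + ⟨E⟩/kT = ln(0.86073) + 113.59/69.9 = -0.14997 + 1.6250 = 1.48.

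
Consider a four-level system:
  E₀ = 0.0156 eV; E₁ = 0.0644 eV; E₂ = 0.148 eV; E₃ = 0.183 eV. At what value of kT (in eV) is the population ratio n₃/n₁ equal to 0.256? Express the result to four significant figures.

0.08704 eV

n₃/n₁ = exp[−(E₃−E₁)/kT] = 0.256.
⇒ (E₃−E₁)/kT = ln(1/0.256) = ln(3.90625) = 1.36258.
kT = 0.1186 eV / 1.36258 = 0.08704 eV.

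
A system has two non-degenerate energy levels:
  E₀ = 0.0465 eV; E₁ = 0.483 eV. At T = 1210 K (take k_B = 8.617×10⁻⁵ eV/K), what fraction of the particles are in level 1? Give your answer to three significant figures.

k_BT = 8.617×10⁻⁵ × 1210 K = 0.10427 eV.
Eᵢ/kT = 0.44596, 4.6322.
Z = Σ e^(−Eᵢ/kT) = e^(−0.44596) + e^(−4.6322) = 0.64021 + 0.0097333 = 0.64994.
P₁ = e^(−E₁/kT) / Z = 0.0097333/0.64994 = 0.0150.

0.0150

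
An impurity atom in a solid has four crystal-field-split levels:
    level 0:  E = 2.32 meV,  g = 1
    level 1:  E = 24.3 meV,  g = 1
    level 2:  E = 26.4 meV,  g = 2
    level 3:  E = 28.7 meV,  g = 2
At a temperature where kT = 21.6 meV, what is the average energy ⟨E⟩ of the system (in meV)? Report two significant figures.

17 meV

Eᵢ/kT = 0.1074, 1.125, 1.222, 1.329.
Z = Σ gᵢe^(−Eᵢ/kT) = 1·e^(−0.1074) + 1·e^(−1.125) + 2·e^(−1.222) + 2·e^(−1.329) = 0.8982 + 0.3247 + 0.5893 + 0.5295 = 2.342.
⟨E⟩ = Σ Eᵢ gᵢe^(−Eᵢ/kT) / Z = (2.32·0.8982 + 24.3·0.3247 + 26.4·0.5893 + 28.7·0.5295) / 2.342 = 17 meV.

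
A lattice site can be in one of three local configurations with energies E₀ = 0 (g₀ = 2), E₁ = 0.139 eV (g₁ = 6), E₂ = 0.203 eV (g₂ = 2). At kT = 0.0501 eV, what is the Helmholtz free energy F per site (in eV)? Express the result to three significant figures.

Eᵢ/kT = 0, 2.7745, 4.0519.
Z = Σ gᵢe^(−Eᵢ/kT) = 2·e^(−0) + 6·e^(−2.7745) + 2·e^(−4.0519) = 2.0000 + 0.37428 + 0.034779 = 2.4091.
F = −kT ln Z = −0.0501 × ln(2.4091) = −0.0501 × 0.87925 = -0.0441 eV.

-0.0441 eV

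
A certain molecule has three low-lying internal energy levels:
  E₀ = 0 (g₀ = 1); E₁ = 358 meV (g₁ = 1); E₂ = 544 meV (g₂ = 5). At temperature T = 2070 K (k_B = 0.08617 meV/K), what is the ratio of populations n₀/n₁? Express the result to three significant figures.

7.44

k_BT = 0.08617 × 2070 K = 178.37 meV.
n₀/n₁ = (g₀/g₁) exp[−(E₀−E₁)/kT] = (1/1) × exp(−(-358 meV)/(178.37 meV)) = (1/1) × exp(2.0071) = 7.44.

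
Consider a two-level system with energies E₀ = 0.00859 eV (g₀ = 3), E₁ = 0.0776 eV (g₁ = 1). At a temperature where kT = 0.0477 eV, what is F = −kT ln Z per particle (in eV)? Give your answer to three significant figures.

Eᵢ/kT = 0.18008, 1.6268.
Z = Σ gᵢe^(−Eᵢ/kT) = 3·e^(−0.18008) + 1·e^(−1.6268) = 2.5056 + 0.19656 = 2.7022.
F = −kT ln Z = −0.0477 × ln(2.7022) = −0.0477 × 0.99407 = -0.0474 eV.

-0.0474 eV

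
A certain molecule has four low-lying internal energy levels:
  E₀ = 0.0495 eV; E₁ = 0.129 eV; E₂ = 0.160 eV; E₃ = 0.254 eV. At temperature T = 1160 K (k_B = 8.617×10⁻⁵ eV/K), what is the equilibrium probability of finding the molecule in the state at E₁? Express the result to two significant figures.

0.24

k_BT = 8.617×10⁻⁵ × 1160 K = 0.09996 eV.
Eᵢ/kT = 0.4952, 1.291, 1.601, 2.541.
Z = Σ e^(−Eᵢ/kT) = e^(−0.4952) + e^(−1.291) + e^(−1.601) + e^(−2.541) = 0.6094 + 0.2750 + 0.2017 + 0.07879 = 1.165.
P₁ = e^(−E₁/kT) / Z = 0.2750/1.165 = 0.24.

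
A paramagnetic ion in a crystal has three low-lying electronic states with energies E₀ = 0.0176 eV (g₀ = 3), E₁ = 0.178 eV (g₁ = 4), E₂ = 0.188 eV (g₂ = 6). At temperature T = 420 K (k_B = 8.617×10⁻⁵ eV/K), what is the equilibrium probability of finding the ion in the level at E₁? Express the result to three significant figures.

0.0153

k_BT = 8.617×10⁻⁵ × 420 K = 0.036191 eV.
Eᵢ/kT = 0.48631, 4.9183, 5.1947.
Z = Σ gᵢe^(−Eᵢ/kT) = 3·e^(−0.48631) + 4·e^(−4.9183) + 6·e^(−5.1947) = 1.8447 + 0.029246 + 0.033275 = 1.9072.
P₁ = g₁ e^(−E₁/kT) / Z = 0.029246/1.9072 = 0.0153.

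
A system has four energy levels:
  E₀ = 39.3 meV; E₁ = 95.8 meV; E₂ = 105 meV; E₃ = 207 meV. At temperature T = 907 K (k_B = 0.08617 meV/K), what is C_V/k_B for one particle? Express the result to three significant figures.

0.315

k_BT = 0.08617 × 907 K = 78.156 meV.
Eᵢ/kT = 0.50284, 1.2258, 1.3435, 2.6485.
Z = Σ e^(−Eᵢ/kT) = e^(−0.50284) + e^(−1.2258) + e^(−1.3435) + e^(−2.6485) = 0.60481 + 0.29352 + 0.26093 + 0.070757 = 1.2300.
⟨E⟩ = 76.368 meV, ⟨E²⟩ = 7753.3 meV².
C_V/k_B = (⟨E²⟩ − ⟨E⟩²)/(kT)² = (7753.3 − 5832.1)/6108.4 = 0.315.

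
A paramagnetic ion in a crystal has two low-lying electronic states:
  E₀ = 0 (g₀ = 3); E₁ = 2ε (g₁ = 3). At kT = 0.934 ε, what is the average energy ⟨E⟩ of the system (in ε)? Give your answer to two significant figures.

Eᵢ/kT = 0, 2.141.
Z = Σ gᵢe^(−Eᵢ/kT) = 3·e^(−0) + 3·e^(−2.141) = 3.000 + 0.3526 = 3.353.
⟨E⟩ = Σ Eᵢ gᵢe^(−Eᵢ/kT) / Z = (0·3.000 + 2·0.3526) / 3.353 = 0.21 ε.

0.21 ε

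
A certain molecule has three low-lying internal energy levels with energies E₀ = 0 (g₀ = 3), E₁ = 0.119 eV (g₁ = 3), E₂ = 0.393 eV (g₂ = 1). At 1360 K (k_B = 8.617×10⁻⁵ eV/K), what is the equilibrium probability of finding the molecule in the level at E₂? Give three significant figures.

k_BT = 8.617×10⁻⁵ × 1360 K = 0.11719 eV.
Eᵢ/kT = 0, 1.0154, 3.3535.
Z = Σ gᵢe^(−Eᵢ/kT) = 3·e^(−0) + 3·e^(−1.0154) + 1·e^(−3.3535) = 3.0000 + 1.0868 + 0.034962 = 4.1218.
P₂ = g₂ e^(−E₂/kT) / Z = 0.034962/4.1218 = 0.00848.

0.00848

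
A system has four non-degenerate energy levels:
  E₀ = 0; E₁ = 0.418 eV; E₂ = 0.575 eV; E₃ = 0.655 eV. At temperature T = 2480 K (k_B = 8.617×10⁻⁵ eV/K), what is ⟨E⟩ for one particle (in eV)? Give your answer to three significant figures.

0.102 eV

k_BT = 8.617×10⁻⁵ × 2480 K = 0.21370 eV.
Eᵢ/kT = 0, 1.9560, 2.6907, 3.0650.
Z = Σ e^(−Eᵢ/kT) = e^(−0) + e^(−1.9560) + e^(−2.6907) + e^(−3.0650) = 1.0000 + 0.14142 + 0.067833 + 0.046654 = 1.2559.
⟨E⟩ = Σ Eᵢ e^(−Eᵢ/kT) / Z = (0·1.0000 + 0.418·0.14142 + 0.575·0.067833 + 0.655·0.046654) / 1.2559 = 0.102 eV.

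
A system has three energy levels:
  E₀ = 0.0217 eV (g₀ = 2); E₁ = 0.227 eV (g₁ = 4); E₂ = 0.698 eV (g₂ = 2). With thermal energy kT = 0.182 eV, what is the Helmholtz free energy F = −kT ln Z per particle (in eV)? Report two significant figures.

Eᵢ/kT = 0.1192, 1.247, 3.835.
Z = Σ gᵢe^(−Eᵢ/kT) = 2·e^(−0.1192) + 4·e^(−1.247) + 2·e^(−3.835) = 1.775 + 1.149 + 0.04320 = 2.967.
F = −kT ln Z = −0.182 × ln(2.967) = −0.182 × 1.088 = -0.20 eV.

-0.20 eV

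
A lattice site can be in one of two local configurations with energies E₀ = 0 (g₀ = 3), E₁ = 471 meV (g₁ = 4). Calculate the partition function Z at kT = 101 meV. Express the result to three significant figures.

Z = 3.04

Eᵢ/kT = 0, 4.6634.
Z = Σ gᵢe^(−Eᵢ/kT) = 3·e^(−0) + 4·e^(−4.6634) = 3.0000 + 0.037737 = 3.0377.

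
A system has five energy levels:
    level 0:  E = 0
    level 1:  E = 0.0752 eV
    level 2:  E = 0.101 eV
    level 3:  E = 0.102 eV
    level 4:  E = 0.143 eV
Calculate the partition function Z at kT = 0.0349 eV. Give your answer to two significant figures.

Eᵢ/kT = 0, 2.155, 2.894, 2.923, 4.097.
Z = Σ e^(−Eᵢ/kT) = e^(−0) + e^(−2.155) + e^(−2.894) + e^(−2.923) + e^(−4.097) = 1.000 + 0.1159 + 0.05535 + 0.05377 + 0.01662 = 1.242.

Z = 1.2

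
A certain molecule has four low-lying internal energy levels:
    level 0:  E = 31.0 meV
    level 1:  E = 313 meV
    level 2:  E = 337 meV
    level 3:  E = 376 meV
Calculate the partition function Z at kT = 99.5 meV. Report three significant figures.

Eᵢ/kT = 0.31156, 3.1457, 3.3869, 3.7789.
Z = Σ e^(−Eᵢ/kT) = e^(−0.31156) + e^(−3.1457) + e^(−3.3869) + e^(−3.7789) = 0.73230 + 0.043037 + 0.033813 + 0.022848 = 0.83200.

Z = 0.832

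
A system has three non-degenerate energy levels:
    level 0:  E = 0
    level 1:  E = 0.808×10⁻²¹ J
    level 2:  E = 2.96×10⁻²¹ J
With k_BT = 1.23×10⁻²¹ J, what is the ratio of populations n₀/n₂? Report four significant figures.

n₀/n₂ = exp[−(E₀−E₂)/kT] = exp(−(-2.96 ×10⁻²¹ J)/(1.23 ×10⁻²¹ J)) = exp(2.40650) = 11.10.

11.10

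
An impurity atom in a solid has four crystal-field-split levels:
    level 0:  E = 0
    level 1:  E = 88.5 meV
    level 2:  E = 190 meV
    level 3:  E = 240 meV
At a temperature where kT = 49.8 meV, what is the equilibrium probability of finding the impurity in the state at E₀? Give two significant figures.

0.83

Eᵢ/kT = 0, 1.777, 3.815, 4.819.
Z = Σ e^(−Eᵢ/kT) = e^(−0) + e^(−1.777) + e^(−3.815) + e^(−4.819) = 1.000 + 0.1691 + 0.02204 + 0.008075 = 1.199.
P₀ = e^(−E₀/kT) / Z = 1.000/1.199 = 0.83.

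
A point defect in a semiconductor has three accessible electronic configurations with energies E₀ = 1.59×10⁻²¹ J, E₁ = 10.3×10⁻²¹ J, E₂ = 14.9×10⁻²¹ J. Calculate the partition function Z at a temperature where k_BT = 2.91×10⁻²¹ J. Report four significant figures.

Eᵢ/kT = 0.546392, 3.53952, 5.12027.
Z = Σ e^(−Eᵢ/kT) = e^(−0.546392) + e^(−3.53952) + e^(−5.12027) = 0.579035 + 0.0290273 + 0.00597441 = 0.614037.

Z = 0.6140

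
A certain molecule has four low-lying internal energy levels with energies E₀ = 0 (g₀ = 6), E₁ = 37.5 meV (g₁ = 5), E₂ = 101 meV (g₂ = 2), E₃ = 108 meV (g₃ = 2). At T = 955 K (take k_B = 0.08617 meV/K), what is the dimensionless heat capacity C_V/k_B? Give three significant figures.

k_BT = 0.08617 × 955 K = 82.292 meV.
Eᵢ/kT = 0, 0.45569, 1.2273, 1.3124.
Z = Σ gᵢe^(−Eᵢ/kT) = 6·e^(−0) + 5·e^(−0.45569) + 2·e^(−1.2273) + 2·e^(−1.3124) = 6.0000 + 3.1701 + 0.58617 + 0.53835 = 10.295.
⟨E⟩ = 22.945 meV, ⟨E²⟩ = 1623.8 meV².
C_V/k_B = (⟨E²⟩ − ⟨E⟩²)/(kT)² = (1623.8 − 526.47)/6772.0 = 0.162.

0.162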